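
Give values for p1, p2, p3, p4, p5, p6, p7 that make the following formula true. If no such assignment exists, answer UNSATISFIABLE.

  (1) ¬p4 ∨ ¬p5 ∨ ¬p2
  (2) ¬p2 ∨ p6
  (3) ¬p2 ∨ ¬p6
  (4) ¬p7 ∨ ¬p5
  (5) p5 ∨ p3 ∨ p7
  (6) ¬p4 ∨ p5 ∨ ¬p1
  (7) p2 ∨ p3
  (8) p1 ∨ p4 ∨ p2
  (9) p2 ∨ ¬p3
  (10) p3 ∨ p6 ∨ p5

Suppose p2 = False.
Unit clause (p3) forces p3 = True.
But (¬p3) is also a unit clause — contradiction.
So p2 must be the other value — set p2 = True.
Unit clause (p6) forces p6 = True.
But (¬p6) is also a unit clause — contradiction.
Neither p2 = True nor p2 = False works.

UNSATISFIABLE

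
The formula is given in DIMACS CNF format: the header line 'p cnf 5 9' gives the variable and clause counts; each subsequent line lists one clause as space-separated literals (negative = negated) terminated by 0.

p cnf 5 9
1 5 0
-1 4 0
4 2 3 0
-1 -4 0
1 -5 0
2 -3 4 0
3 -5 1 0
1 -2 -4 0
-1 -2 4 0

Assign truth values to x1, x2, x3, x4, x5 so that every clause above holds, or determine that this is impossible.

UNSATISFIABLE

Try x1 = True.
From the singleton clause (x4), x4 = True.
That conflicts with the unit clause (¬x4).
So x1 must be the other value — set x1 = False.
From the singleton clause (x5), x5 = True.
That conflicts with the unit clause (¬x5).
Both values of x1 lead to a conflict.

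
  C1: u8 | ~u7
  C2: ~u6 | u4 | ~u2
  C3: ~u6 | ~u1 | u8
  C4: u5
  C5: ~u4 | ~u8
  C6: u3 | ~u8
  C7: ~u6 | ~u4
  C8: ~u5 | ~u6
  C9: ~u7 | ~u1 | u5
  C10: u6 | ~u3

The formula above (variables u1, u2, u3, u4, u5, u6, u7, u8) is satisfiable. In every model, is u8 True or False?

False

Suppose u8 = 1.
From the singleton clause (u5), u5 = 1.
From the singleton clause (~u4), u4 = 0.
From the singleton clause (u3), u3 = 1.
From the singleton clause (~u6), u6 = 0.
That conflicts with the unit clause (u6).
So every satisfying assignment has u8 = False.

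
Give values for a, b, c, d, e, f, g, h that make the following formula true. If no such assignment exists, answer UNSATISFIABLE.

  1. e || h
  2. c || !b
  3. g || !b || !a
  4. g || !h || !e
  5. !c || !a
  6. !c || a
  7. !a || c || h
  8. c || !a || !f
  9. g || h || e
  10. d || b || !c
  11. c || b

UNSATISFIABLE

Suppose e = true.
Suppose c = true.
Unit clause (!a) forces a = false.
But (a) is also a unit clause — contradiction.
Undo c and try c = false.
Unit clause (!b) forces b = false.
But (b) is also a unit clause — contradiction.
Neither c = true nor c = false works.
Undo e and try e = false.
Unit clause (h) forces h = true.
Suppose c = true.
Unit clause (!a) forces a = false.
But (a) is also a unit clause — contradiction.
Undo c and try c = false.
Unit clause (!b) forces b = false.
But (b) is also a unit clause — contradiction.
Neither c = true nor c = false works.
Neither e = true nor e = false works.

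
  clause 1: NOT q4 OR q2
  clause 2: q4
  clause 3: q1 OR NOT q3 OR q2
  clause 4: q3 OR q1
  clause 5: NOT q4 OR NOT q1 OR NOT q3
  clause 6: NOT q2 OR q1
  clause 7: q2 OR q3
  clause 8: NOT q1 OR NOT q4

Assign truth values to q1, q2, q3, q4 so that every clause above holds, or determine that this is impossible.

UNSATISFIABLE

The clause (q4) is unit, so q4 = true.
The clause (q2) is unit, so q2 = true.
The clause (q1) is unit, so q1 = true.
That conflicts with the unit clause (NOT q1).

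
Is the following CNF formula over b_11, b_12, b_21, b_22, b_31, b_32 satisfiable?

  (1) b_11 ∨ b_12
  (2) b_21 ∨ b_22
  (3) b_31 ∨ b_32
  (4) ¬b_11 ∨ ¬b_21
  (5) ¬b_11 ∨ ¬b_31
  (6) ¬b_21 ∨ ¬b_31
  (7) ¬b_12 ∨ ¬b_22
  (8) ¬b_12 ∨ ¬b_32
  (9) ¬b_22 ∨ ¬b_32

Branch on b_11: set b_11 = True.
Unit clause (¬b_21) forces b_21 = False.
Unit clause (b_22) forces b_22 = True.
Unit clause (¬b_31) forces b_31 = False.
Unit clause (b_32) forces b_32 = True.
Now (¬b_32) is unsatisfied and unit — conflict.
Backtrack on b_11: now try b_11 = False.
Unit clause (b_12) forces b_12 = True.
Unit clause (¬b_22) forces b_22 = False.
Unit clause (b_21) forces b_21 = True.
Unit clause (¬b_31) forces b_31 = False.
Unit clause (b_32) forces b_32 = True.
Now (¬b_32) is unsatisfied and unit — conflict.
Neither b_11 = True nor b_11 = False works.
No assignment satisfies every clause.

No, unsatisfiable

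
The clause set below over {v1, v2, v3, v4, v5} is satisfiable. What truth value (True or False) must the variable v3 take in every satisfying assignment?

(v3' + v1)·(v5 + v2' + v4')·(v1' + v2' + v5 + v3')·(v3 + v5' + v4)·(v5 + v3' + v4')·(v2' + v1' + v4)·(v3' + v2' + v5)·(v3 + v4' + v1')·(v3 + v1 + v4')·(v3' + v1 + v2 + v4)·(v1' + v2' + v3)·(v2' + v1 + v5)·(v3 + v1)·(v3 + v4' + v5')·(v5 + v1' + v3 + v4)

Suppose v3 = 0.
From the singleton clause (v1), v1 = 1.
From the singleton clause (v4'), v4 = 0.
From the singleton clause (v5'), v5 = 0.
But (v5) is also a unit clause — contradiction.
So every satisfying assignment has v3 = True.

True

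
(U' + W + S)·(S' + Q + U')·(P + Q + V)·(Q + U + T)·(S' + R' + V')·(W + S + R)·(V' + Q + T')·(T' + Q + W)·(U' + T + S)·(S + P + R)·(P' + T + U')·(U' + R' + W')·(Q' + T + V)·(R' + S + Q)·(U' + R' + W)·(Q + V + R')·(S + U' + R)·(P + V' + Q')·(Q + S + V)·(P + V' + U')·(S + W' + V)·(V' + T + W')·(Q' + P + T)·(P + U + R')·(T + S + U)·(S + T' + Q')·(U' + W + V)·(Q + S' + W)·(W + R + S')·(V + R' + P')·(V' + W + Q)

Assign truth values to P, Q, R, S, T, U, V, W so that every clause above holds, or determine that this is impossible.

P=1,  Q=1,  R=0,  S=1,  T=1,  U=0,  V=1,  W=1

Case U = 0:
Case Q = 1:
Case T = 1:
(S) alone gives S = 1.
Case R = 0:
(W) alone gives W = 1.
Case P = 1:
Every clause is now satisfied; V is unconstrained.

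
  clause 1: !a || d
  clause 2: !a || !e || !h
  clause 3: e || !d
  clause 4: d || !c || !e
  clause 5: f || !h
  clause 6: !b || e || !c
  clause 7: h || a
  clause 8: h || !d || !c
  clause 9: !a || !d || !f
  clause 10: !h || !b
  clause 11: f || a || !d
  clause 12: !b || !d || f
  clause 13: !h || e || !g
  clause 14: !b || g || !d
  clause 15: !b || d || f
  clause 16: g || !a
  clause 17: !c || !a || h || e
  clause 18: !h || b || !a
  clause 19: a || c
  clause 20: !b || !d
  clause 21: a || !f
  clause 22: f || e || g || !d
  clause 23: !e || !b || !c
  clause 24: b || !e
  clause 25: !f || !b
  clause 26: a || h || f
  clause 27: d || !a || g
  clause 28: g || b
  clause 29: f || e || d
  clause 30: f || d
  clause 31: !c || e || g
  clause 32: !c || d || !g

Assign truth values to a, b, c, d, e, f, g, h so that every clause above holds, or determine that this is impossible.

UNSATISFIABLE

Case a = false:
The clause (h) is unit, so h = true.
The clause (f) is unit, so f = true.
Now (!f) is unsatisfied and unit — conflict.
Undo a and try a = true.
The clause (d) is unit, so d = true.
The clause (e) is unit, so e = true.
The clause (!h) is unit, so h = false.
The clause (!c) is unit, so c = false.
The clause (!f) is unit, so f = false.
The clause (!b) is unit, so b = false.
Now (b) is unsatisfied and unit — conflict.
Both values of a lead to a conflict.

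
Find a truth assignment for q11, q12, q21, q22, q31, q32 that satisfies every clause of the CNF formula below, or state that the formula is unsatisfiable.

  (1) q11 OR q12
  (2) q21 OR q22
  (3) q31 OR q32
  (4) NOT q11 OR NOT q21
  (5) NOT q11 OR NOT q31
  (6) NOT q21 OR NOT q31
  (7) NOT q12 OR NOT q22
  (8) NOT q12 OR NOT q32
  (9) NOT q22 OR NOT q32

UNSATISFIABLE

Try q11 = true.
From the singleton clause (NOT q21), q21 = false.
From the singleton clause (q22), q22 = true.
From the singleton clause (NOT q31), q31 = false.
From the singleton clause (q32), q32 = true.
But (NOT q32) is also a unit clause — contradiction.
Undo q11 and try q11 = false.
From the singleton clause (q12), q12 = true.
From the singleton clause (NOT q22), q22 = false.
From the singleton clause (q21), q21 = true.
From the singleton clause (NOT q31), q31 = false.
From the singleton clause (q32), q32 = true.
But (NOT q32) is also a unit clause — contradiction.
Neither q11 = true nor q11 = false works.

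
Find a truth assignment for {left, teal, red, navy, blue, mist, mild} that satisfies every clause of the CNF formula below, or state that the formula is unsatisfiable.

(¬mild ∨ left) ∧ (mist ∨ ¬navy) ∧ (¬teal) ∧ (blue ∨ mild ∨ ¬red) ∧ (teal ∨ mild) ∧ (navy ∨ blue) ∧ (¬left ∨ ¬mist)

left=True, teal=False, red=True, navy=False, blue=True, mist=False, mild=True

From the singleton clause (¬teal), teal = False.
From the singleton clause (mild), mild = True.
From the singleton clause (left), left = True.
From the singleton clause (¬mist), mist = False.
From the singleton clause (¬navy), navy = False.
From the singleton clause (blue), blue = True.
Every clause is now satisfied; red is unconstrained.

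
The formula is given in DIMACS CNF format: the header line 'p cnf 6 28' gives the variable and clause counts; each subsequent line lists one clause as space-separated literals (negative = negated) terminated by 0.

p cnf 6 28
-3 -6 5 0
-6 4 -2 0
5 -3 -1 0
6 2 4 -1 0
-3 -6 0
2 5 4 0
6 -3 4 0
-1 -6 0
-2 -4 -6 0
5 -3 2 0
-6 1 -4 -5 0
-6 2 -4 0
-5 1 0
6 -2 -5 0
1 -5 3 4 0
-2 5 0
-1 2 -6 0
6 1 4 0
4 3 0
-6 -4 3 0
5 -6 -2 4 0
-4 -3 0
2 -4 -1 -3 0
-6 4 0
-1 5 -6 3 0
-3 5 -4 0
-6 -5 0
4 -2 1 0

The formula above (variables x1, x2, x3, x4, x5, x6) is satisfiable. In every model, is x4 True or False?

Suppose x4 = False.
(x3) alone gives x3 = True.
(¬x6) alone gives x6 = False.
But (x6) is also a unit clause — contradiction.
So every satisfying assignment has x4 = True.

True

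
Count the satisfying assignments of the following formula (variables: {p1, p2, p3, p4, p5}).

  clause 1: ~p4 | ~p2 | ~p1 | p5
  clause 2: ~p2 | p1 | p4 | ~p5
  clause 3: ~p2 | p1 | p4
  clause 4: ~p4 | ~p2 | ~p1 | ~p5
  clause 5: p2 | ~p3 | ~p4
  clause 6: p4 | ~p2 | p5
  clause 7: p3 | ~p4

There are 2^5 = 32 truth assignments over (p1, p2, p3, p4, p5).
Split on p1. With p1 = 1, the clauses containing p1 are satisfied and ~p1 drops from the rest; 6 of the 2^4 = 16 assignments to the other variables satisfy what remains.
With p1 = 0, by the same count on the reduced clause set, 6 assignments work.
Total: 6 + 6 = 12.

12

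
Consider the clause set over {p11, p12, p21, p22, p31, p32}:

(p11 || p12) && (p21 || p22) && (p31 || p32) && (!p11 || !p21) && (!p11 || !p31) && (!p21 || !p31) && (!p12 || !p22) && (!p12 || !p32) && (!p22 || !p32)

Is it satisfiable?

No

Branch on p11: set p11 = true.
Unit clause (!p21) forces p21 = false.
Unit clause (p22) forces p22 = true.
Unit clause (!p31) forces p31 = false.
Unit clause (p32) forces p32 = true.
But (!p32) is also a unit clause — contradiction.
That branch fails; take p11 = false instead.
Unit clause (p12) forces p12 = true.
Unit clause (!p22) forces p22 = false.
Unit clause (p21) forces p21 = true.
Unit clause (!p31) forces p31 = false.
Unit clause (p32) forces p32 = true.
But (!p32) is also a unit clause — contradiction.
Either choice for p11 ends in contradiction.
No assignment satisfies every clause.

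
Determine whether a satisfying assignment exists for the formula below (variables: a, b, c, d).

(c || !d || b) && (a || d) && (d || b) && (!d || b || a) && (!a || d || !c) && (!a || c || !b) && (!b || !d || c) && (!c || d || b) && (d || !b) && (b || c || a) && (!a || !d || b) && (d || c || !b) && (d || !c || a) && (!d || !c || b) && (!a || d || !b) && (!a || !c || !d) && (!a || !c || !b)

Satisfiable

Branch on a: set a = false.
From the singleton clause (d), d = true.
From the singleton clause (b), b = true.
From the singleton clause (c), c = true.
All clauses are satisfied.
A satisfying assignment: a: false; b: true; c: true; d: true.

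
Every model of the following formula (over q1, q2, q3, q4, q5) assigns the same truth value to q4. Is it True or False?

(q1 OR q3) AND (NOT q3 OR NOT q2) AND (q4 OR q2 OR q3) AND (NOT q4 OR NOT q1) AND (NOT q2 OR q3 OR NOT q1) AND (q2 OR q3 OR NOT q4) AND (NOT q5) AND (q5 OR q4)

True

Suppose q4 = false.
The clause (NOT q5) is unit, so q5 = false.
But (q5) is also a unit clause — contradiction.
So every satisfying assignment has q4 = True.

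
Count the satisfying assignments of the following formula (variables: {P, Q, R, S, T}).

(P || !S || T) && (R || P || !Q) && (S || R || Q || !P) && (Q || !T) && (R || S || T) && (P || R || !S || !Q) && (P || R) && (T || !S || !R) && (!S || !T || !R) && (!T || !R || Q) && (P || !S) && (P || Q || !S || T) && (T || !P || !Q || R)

9

There are 2^5 = 32 truth assignments over (P, Q, R, S, T).
Split on S. With S = true, the clauses containing S are satisfied and !S drops from the rest; 2 of the 2^4 = 16 assignments to the other variables satisfy what remains.
With S = false, by the same count on the reduced clause set, 7 assignments work.
(One model: P=F, Q=F, R=T, S=F, T=F.)
Total: 2 + 7 = 9.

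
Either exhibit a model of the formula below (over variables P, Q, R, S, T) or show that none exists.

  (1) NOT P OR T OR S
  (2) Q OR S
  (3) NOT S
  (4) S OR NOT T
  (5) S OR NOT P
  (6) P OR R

From the singleton clause (NOT S), S = false.
From the singleton clause (Q), Q = true.
From the singleton clause (NOT T), T = false.
From the singleton clause (NOT P), P = false.
From the singleton clause (R), R = true.
This assignment satisfies each clause.

P=false; Q=true; R=true; S=false; T=false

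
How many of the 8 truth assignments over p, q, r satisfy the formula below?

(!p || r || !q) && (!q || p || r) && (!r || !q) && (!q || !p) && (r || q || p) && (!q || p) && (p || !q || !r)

3

There are 2^3 = 8 truth assignments over (p, q, r).
Check each against the 7 clauses (columns in the order p, q, r):
  F F F  ✗ fails (r || q || p)
  F F T  ✓ satisfies all
  F T F  ✗ fails (!q || p || r)
  F T T  ✗ fails (!r || !q)
  T F F  ✓ satisfies all
  T F T  ✓ satisfies all
  T T F  ✗ fails (!p || r || !q)
  T T T  ✗ fails (!r || !q)
3 of the 8 rows are models.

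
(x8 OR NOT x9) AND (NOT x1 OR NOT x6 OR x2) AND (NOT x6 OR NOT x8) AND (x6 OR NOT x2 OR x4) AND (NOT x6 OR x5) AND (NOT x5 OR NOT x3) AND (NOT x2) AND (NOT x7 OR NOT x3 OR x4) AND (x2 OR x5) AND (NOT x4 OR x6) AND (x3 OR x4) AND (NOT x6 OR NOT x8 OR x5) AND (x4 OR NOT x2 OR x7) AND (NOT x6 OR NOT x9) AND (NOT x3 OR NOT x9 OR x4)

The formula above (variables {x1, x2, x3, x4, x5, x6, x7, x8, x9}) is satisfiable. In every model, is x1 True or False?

False

Suppose x1 = true.
(NOT x2) alone gives x2 = false.
(NOT x6) alone gives x6 = false.
(x5) alone gives x5 = true.
(NOT x3) alone gives x3 = false.
(NOT x4) alone gives x4 = false.
Now (x4) is unsatisfied and unit — conflict.
So every satisfying assignment has x1 = False.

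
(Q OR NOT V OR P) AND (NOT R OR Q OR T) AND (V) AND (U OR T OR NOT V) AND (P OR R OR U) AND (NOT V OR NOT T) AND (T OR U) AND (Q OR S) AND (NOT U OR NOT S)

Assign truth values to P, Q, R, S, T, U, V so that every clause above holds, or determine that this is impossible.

P=false, Q=true, R=true, S=false, T=false, U=true, V=true

Unit clause (V) forces V = true.
Unit clause (NOT T) forces T = false.
Unit clause (U) forces U = true.
Unit clause (NOT S) forces S = false.
Unit clause (Q) forces Q = true.
All clauses hold; P, R can take either value.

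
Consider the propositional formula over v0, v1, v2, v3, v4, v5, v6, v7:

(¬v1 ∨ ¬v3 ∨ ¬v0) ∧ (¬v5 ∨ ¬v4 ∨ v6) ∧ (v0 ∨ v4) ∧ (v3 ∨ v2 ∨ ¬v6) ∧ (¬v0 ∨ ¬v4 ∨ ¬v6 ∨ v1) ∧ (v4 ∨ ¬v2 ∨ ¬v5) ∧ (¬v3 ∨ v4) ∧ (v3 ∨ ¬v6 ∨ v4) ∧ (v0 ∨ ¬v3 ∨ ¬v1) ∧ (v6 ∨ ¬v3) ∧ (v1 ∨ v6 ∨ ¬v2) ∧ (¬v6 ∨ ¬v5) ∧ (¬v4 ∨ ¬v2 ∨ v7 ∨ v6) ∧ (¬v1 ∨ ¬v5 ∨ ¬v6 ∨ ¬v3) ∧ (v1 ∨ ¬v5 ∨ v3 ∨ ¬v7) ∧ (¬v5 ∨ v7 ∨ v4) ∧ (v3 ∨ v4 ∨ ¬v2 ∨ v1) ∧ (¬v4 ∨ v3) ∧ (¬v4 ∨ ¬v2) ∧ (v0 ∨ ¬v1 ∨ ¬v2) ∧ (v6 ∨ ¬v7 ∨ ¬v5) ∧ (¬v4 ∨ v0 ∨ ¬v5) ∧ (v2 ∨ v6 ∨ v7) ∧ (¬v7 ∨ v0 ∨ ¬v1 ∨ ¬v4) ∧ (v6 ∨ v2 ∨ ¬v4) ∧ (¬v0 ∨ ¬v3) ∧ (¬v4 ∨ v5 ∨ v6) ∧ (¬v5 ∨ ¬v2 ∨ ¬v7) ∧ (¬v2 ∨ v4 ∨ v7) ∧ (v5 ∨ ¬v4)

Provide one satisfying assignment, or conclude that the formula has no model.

Try v0 = True.
(¬v3) alone gives v3 = False.
(¬v4) alone gives v4 = False.
(¬v6) alone gives v6 = False.
Try v2 = False.
(v7) alone gives v7 = True.
(¬v5) alone gives v5 = False.
Every clause is now satisfied; v1 is unconstrained.

v0=True,  v1=False,  v2=False,  v3=False,  v4=False,  v5=False,  v6=False,  v7=True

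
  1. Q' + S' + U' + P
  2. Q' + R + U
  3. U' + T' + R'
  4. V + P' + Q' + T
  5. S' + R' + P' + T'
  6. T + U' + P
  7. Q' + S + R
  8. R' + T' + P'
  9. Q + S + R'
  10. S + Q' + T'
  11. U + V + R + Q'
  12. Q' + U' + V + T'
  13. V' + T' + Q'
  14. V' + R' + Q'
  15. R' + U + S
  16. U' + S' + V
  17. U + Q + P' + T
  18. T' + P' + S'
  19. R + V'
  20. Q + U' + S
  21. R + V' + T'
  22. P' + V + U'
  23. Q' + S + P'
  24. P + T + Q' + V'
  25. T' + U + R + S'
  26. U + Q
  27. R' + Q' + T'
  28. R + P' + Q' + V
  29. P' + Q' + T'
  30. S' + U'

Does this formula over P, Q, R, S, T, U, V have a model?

Suppose R = 1.
Suppose U = 0.
From the singleton clause (S), S = 1.
From the singleton clause (Q), Q = 1.
From the singleton clause (V'), V = 0.
From the singleton clause (T'), T = 0.
From the singleton clause (P'), P = 0.
This assignment satisfies each clause.
A satisfying assignment: P: 0,  Q: 1,  R: 1,  S: 1,  T: 0,  U: 0,  V: 0.

Yes, satisfiable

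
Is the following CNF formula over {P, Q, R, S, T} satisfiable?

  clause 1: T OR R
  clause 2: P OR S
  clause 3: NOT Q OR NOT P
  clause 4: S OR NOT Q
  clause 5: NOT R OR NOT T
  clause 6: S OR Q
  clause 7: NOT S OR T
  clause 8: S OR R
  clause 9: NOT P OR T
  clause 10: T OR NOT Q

Satisfiable

Try T = true.
Unit clause (NOT R) forces R = false.
Unit clause (S) forces S = true.
Try Q = false.
Every clause is now satisfied; P is unconstrained.
A satisfying assignment: P=true; Q=false; R=false; S=true; T=true.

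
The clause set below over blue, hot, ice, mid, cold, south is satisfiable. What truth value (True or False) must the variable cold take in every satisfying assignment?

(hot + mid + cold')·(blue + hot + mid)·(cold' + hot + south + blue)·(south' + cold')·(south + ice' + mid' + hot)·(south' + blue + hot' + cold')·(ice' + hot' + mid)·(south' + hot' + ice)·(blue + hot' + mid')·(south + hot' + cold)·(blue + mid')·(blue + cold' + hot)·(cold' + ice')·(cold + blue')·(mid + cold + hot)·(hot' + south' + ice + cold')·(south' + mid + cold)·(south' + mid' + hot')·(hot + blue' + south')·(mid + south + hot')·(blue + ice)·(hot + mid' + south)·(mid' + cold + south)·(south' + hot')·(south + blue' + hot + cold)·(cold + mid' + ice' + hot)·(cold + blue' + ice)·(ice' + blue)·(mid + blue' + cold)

Suppose cold = 0.
Unit clause (blue') forces blue = 0.
Unit clause (mid') forces mid = 0.
Unit clause (hot) forces hot = 1.
Unit clause (ice') forces ice = 0.
But (ice) is also a unit clause — contradiction.
So every satisfying assignment has cold = True.

True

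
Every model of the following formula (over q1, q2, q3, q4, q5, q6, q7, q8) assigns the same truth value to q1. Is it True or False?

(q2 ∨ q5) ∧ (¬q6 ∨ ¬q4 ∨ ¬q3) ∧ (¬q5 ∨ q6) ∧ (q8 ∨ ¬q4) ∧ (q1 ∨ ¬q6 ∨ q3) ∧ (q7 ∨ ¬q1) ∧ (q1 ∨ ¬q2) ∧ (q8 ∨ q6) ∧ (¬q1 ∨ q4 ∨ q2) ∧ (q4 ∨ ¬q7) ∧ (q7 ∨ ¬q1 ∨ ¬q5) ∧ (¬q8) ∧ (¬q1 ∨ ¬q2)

Suppose q1 = True.
From the singleton clause (q7), q7 = True.
From the singleton clause (q4), q4 = True.
From the singleton clause (q8), q8 = True.
Now (¬q8) is unsatisfied and unit — conflict.
So every satisfying assignment has q1 = False.

False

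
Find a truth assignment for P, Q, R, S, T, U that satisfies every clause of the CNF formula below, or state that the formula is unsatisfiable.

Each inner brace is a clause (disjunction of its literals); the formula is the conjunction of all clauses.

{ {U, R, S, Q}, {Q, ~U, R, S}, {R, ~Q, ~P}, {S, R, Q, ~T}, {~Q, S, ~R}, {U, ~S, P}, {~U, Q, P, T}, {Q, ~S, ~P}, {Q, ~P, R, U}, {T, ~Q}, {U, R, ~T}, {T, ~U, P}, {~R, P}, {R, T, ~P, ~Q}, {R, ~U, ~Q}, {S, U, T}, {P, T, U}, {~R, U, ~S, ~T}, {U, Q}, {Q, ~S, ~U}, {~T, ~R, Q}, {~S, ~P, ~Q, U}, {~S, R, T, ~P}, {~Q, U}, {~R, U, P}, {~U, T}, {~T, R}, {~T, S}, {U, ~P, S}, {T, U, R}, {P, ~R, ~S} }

P=1,  Q=1,  R=1,  S=1,  T=1,  U=1

Try T = 1.
The clause (R) is unit, so R = 1.
The clause (P) is unit, so P = 1.
The clause (Q) is unit, so Q = 1.
The clause (S) is unit, so S = 1.
The clause (U) is unit, so U = 1.
This assignment satisfies each clause.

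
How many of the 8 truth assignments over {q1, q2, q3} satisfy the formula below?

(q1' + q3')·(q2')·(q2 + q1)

1

There are 2^3 = 8 truth assignments over (q1, q2, q3).
Split on q1. With q1 = 1, the clauses containing q1 are satisfied and q1' drops from the rest; 1 of the 2^2 = 4 assignments to the other variables satisfy what remains.
With q1 = 0, by the same count on the reduced clause set, 0 assignments work.
Total: 1 + 0 = 1.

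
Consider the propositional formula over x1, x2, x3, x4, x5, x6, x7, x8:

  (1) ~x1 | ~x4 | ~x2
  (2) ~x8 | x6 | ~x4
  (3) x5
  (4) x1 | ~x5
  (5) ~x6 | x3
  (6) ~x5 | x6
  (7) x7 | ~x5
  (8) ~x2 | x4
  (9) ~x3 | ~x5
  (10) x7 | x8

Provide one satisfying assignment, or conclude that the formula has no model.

UNSATISFIABLE

(x5) alone gives x5 = 1.
(x1) alone gives x1 = 1.
(x6) alone gives x6 = 1.
(x3) alone gives x3 = 1.
That conflicts with the unit clause (~x3).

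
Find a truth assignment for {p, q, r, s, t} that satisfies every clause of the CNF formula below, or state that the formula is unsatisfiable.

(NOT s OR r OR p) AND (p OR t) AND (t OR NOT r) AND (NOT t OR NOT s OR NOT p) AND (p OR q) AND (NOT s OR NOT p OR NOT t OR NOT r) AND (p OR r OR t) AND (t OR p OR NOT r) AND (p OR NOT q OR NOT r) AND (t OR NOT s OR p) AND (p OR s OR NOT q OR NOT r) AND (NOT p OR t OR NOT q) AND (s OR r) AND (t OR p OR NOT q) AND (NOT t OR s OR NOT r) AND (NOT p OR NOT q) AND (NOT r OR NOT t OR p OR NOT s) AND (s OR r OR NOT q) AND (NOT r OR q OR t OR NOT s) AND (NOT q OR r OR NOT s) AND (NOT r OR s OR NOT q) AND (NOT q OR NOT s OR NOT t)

Try p = true.
The clause (NOT q) is unit, so q = false.
Try t = false.
The clause (NOT r) is unit, so r = false.
The clause (s) is unit, so s = true.
This assignment satisfies each clause.

p: true, q: false, r: false, s: true, t: false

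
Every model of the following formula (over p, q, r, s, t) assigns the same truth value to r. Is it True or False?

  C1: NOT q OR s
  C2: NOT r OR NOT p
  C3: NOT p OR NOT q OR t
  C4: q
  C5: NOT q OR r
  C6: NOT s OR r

True

Suppose r = false.
From the singleton clause (q), q = true.
That conflicts with the unit clause (NOT q).
So every satisfying assignment has r = True.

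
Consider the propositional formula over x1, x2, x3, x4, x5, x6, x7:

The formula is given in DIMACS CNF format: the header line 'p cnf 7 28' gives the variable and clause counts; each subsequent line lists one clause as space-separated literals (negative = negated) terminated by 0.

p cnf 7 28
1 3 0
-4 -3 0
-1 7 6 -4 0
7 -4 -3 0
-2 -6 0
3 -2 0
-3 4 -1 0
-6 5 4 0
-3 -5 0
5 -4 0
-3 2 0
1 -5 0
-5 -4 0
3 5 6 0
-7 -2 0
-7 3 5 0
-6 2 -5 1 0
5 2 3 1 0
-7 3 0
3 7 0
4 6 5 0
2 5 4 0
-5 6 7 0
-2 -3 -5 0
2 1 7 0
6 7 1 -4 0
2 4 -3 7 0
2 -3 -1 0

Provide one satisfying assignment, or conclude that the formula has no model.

Suppose x1 = True.
Suppose x4 = False.
(¬x3) alone gives x3 = False.
(¬x2) alone gives x2 = False.
(¬x7) alone gives x7 = False.
But (x7) is also a unit clause — contradiction.
That branch fails; take x4 = True instead.
(¬x3) alone gives x3 = False.
(¬x2) alone gives x2 = False.
(x5) alone gives x5 = True.
But (¬x5) is also a unit clause — contradiction.
Both values of x4 lead to a conflict.
That branch fails; take x1 = False instead.
(x3) alone gives x3 = True.
(¬x4) alone gives x4 = False.
(¬x5) alone gives x5 = False.
(¬x6) alone gives x6 = False.
But (x6) is also a unit clause — contradiction.
Both values of x1 lead to a conflict.

UNSATISFIABLE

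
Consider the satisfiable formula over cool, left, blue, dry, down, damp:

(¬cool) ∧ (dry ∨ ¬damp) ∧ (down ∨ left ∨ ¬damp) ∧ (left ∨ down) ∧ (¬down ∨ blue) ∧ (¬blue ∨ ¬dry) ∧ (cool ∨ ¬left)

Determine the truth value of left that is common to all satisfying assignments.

False

Suppose left = True.
(¬cool) alone gives cool = False.
Now (cool) is unsatisfied and unit — conflict.
So every satisfying assignment has left = False.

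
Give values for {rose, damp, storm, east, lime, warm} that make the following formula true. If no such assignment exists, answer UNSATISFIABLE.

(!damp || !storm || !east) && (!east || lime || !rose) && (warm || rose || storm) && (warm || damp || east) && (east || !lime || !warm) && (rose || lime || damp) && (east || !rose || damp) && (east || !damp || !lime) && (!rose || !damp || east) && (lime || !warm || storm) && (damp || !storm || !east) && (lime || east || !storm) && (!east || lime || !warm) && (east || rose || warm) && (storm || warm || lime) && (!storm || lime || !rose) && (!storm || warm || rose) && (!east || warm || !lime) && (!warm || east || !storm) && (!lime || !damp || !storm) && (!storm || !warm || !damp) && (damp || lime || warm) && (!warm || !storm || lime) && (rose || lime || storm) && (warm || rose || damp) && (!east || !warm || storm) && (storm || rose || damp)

UNSATISFIABLE

Suppose damp = false.
Suppose warm = true.
Suppose east = true.
Unit clause (!storm) forces storm = false.
But (storm) is also a unit clause — contradiction.
So east must be the other value — set east = false.
Unit clause (!lime) forces lime = false.
Unit clause (rose) forces rose = true.
But (!rose) is also a unit clause — contradiction.
Both values of east lead to a conflict.
So warm must be the other value — set warm = false.
Unit clause (east) forces east = true.
Unit clause (!storm) forces storm = false.
Unit clause (rose) forces rose = true.
Unit clause (lime) forces lime = true.
But (!lime) is also a unit clause — contradiction.
Both values of warm lead to a conflict.
So damp must be the other value — set damp = true.
Suppose storm = false.
Suppose warm = true.
Unit clause (lime) forces lime = true.
Unit clause (east) forces east = true.
But (!east) is also a unit clause — contradiction.
So warm must be the other value — set warm = false.
Unit clause (rose) forces rose = true.
Unit clause (east) forces east = true.
Unit clause (lime) forces lime = true.
But (!lime) is also a unit clause — contradiction.
Both values of warm lead to a conflict.
So storm must be the other value — set storm = true.
Unit clause (!east) forces east = false.
Unit clause (!lime) forces lime = false.
But (lime) is also a unit clause — contradiction.
Both values of storm lead to a conflict.
Both values of damp lead to a conflict.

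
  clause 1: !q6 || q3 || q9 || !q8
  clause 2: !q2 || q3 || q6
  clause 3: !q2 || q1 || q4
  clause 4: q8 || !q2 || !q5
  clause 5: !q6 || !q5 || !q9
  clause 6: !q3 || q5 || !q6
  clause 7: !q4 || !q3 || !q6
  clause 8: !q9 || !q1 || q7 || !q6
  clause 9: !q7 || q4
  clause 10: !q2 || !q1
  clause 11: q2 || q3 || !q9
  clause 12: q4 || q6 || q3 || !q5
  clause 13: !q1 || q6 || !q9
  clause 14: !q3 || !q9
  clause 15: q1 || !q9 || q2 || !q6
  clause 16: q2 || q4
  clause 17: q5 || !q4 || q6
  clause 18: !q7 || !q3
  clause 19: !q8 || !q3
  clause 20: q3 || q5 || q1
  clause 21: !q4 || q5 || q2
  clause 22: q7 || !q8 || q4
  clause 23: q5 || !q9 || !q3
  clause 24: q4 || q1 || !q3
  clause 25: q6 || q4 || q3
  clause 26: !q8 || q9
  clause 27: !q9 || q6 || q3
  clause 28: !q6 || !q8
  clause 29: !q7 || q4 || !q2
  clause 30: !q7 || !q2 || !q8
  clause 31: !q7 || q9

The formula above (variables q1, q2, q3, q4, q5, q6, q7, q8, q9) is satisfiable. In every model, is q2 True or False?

False

Suppose q2 = true.
The clause (!q1) is unit, so q1 = false.
The clause (q4) is unit, so q4 = true.
Branch on q3: set q3 = true.
The clause (!q6) is unit, so q6 = false.
The clause (!q9) is unit, so q9 = false.
The clause (q5) is unit, so q5 = true.
The clause (q8) is unit, so q8 = true.
Now (!q8) is unsatisfied and unit — conflict.
That branch fails; take q3 = false instead.
The clause (q6) is unit, so q6 = true.
The clause (q5) is unit, so q5 = true.
The clause (q8) is unit, so q8 = true.
Now (!q8) is unsatisfied and unit — conflict.
Both values of q3 lead to a conflict.
So every satisfying assignment has q2 = False.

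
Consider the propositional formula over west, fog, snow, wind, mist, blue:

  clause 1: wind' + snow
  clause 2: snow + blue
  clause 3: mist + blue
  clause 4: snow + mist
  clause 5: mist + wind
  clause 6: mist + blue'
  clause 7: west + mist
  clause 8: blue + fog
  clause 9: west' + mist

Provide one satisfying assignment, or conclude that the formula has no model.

west: 1, fog: 1, snow: 0, wind: 0, mist: 1, blue: 1

Try wind = 0.
From the singleton clause (mist), mist = 1.
Try snow = 0.
From the singleton clause (blue), blue = 1.
No clause remains; west, fog are free.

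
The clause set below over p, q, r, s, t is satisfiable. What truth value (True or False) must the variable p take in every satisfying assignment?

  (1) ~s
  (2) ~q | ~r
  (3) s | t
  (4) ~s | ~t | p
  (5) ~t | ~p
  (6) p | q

False

Suppose p = 1.
From the singleton clause (~s), s = 0.
From the singleton clause (t), t = 1.
But (~t) is also a unit clause — contradiction.
So every satisfying assignment has p = False.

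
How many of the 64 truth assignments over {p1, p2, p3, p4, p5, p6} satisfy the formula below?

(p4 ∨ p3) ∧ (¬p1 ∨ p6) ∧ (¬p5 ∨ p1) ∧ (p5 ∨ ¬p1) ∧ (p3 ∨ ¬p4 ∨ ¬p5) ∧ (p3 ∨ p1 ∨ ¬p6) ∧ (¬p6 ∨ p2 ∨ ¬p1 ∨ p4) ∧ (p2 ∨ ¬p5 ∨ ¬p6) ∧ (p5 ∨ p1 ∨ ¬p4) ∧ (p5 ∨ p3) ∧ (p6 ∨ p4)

There are 2^6 = 64 truth assignments over (p1, p2, p3, p4, p5, p6).
Split on p2. With p2 = True, the clauses containing p2 are satisfied and ¬p2 drops from the rest; 3 of the 2^5 = 32 assignments to the other variables satisfy what remains.
With p2 = False, by the same count on the reduced clause set, 1 assignment works.
Total: 3 + 1 = 4.

4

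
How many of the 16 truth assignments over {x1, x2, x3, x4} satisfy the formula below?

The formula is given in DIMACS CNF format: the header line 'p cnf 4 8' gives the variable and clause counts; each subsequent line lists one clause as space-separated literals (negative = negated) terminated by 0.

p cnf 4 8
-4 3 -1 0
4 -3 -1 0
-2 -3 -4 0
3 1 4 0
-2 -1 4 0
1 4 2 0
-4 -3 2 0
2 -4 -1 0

There are 2^4 = 16 truth assignments over (x1, x2, x3, x4).
Check each against the 8 clauses (columns in the order x1, x2, x3, x4):
  F F F F  ✗ fails (x3 ∨ x1 ∨ x4)
  F F F T  ✓ satisfies all
  F F T F  ✗ fails (x1 ∨ x4 ∨ x2)
  F F T T  ✗ fails (¬x4 ∨ ¬x3 ∨ x2)
  F T F F  ✗ fails (x3 ∨ x1 ∨ x4)
  F T F T  ✓ satisfies all
  F T T F  ✓ satisfies all
  F T T T  ✗ fails (¬x2 ∨ ¬x3 ∨ ¬x4)
  T F F F  ✓ satisfies all
  T F F T  ✗ fails (¬x4 ∨ x3 ∨ ¬x1)
  T F T F  ✗ fails (x4 ∨ ¬x3 ∨ ¬x1)
  T F T T  ✗ fails (¬x4 ∨ ¬x3 ∨ x2)
  T T F F  ✗ fails (¬x2 ∨ ¬x1 ∨ x4)
  T T F T  ✗ fails (¬x4 ∨ x3 ∨ ¬x1)
  T T T F  ✗ fails (x4 ∨ ¬x3 ∨ ¬x1)
  T T T T  ✗ fails (¬x2 ∨ ¬x3 ∨ ¬x4)
4 of the 16 rows are models.

4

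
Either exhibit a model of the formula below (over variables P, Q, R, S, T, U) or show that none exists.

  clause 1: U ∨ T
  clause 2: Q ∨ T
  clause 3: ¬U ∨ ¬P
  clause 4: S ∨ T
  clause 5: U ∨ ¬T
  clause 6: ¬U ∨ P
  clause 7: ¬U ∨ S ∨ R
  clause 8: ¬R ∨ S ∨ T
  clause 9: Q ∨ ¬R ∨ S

UNSATISFIABLE

Case U = True:
(¬P) alone gives P = False.
But (P) is also a unit clause — contradiction.
Undo U and try U = False.
(T) alone gives T = True.
But (¬T) is also a unit clause — contradiction.
Neither U = True nor U = False works.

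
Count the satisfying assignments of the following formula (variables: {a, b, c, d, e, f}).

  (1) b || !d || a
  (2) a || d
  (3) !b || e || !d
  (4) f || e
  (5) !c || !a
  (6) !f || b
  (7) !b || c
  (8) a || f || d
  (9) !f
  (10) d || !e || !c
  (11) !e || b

There are 2^6 = 64 truth assignments over (a, b, c, d, e, f).
Split on d. With d = true, the clauses containing d are satisfied and !d drops from the rest; 1 of the 2^5 = 32 assignments to the other variables satisfy what remains.
With d = false, by the same count on the reduced clause set, 0 assignments work.
(One model: a=F, b=T, c=T, d=T, e=T, f=F.)
Total: 1 + 0 = 1.

1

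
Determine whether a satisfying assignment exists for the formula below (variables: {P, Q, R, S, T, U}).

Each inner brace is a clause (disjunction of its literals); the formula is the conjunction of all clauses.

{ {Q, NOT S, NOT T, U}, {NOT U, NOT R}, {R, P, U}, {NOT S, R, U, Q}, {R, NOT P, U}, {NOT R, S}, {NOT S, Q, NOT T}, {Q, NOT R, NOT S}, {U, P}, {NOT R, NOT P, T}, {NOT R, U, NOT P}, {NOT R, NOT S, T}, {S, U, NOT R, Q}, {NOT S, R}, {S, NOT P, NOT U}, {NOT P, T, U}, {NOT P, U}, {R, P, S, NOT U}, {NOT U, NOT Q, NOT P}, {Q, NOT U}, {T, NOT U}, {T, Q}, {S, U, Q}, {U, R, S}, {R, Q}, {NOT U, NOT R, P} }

No, unsatisfiable

Case U = false:
(P) alone gives P = true.
But (NOT P) is also a unit clause — contradiction.
Undo U and try U = true.
(NOT R) alone gives R = false.
(NOT S) alone gives S = false.
(NOT P) alone gives P = false.
But (P) is also a unit clause — contradiction.
Both values of U lead to a conflict.
No assignment satisfies every clause.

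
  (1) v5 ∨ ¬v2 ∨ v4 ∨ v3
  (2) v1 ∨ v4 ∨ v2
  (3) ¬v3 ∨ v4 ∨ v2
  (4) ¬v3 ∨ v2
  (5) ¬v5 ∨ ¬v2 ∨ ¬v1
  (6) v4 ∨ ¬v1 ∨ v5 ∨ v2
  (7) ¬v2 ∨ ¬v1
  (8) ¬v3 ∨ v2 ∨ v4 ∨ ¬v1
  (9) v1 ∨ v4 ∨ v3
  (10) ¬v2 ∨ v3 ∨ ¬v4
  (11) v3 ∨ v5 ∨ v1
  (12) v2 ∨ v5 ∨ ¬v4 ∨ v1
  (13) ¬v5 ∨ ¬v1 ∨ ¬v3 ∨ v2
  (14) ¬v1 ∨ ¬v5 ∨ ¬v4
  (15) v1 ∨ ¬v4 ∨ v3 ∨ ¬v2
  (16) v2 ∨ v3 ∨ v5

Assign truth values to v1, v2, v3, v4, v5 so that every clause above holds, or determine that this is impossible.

Branch on v3: set v3 = True.
Unit clause (v2) forces v2 = True.
Unit clause (¬v1) forces v1 = False.
No clause remains; v4, v5 are free.

v1: False,  v2: True,  v3: True,  v4: True,  v5: True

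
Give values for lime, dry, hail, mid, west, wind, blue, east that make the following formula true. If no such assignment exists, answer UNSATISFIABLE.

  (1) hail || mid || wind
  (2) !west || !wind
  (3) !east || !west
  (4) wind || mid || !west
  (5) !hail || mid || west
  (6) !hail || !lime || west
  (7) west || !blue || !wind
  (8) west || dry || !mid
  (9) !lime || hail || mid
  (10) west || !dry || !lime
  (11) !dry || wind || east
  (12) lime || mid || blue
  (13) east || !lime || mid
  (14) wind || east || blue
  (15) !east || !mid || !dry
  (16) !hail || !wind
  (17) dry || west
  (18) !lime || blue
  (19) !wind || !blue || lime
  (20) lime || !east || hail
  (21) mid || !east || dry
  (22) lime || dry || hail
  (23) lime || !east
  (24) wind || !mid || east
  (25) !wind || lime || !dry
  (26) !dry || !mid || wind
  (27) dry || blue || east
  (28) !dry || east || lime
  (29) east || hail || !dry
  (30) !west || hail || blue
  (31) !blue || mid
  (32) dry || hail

Branch on west: set west = false.
From the singleton clause (dry), dry = true.
From the singleton clause (!lime), lime = false.
From the singleton clause (!east), east = false.
Now (east) is unsatisfied and unit — conflict.
Undo west and try west = true.
From the singleton clause (!wind), wind = false.
From the singleton clause (!east), east = false.
From the singleton clause (mid), mid = true.
Now (!mid) is unsatisfied and unit — conflict.
Both values of west lead to a conflict.

UNSATISFIABLE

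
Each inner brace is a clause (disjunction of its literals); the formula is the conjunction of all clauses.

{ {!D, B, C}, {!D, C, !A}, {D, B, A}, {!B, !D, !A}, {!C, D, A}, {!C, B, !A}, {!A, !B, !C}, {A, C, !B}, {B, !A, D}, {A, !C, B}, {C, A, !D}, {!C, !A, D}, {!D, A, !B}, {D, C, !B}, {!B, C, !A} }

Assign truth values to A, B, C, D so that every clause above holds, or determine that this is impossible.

Try D = false.
Try B = true.
(C) alone gives C = true.
(A) alone gives A = true.
That conflicts with the unit clause (!A).
That branch fails; take B = false instead.
(A) alone gives A = true.
That conflicts with the unit clause (!A).
Both values of B lead to a conflict.
That branch fails; take D = true instead.
Try B = true.
(!A) alone gives A = false.
That conflicts with the unit clause (A).
That branch fails; take B = false instead.
(C) alone gives C = true.
(!A) alone gives A = false.
That conflicts with the unit clause (A).
Both values of B lead to a conflict.
Both values of D lead to a conflict.

UNSATISFIABLE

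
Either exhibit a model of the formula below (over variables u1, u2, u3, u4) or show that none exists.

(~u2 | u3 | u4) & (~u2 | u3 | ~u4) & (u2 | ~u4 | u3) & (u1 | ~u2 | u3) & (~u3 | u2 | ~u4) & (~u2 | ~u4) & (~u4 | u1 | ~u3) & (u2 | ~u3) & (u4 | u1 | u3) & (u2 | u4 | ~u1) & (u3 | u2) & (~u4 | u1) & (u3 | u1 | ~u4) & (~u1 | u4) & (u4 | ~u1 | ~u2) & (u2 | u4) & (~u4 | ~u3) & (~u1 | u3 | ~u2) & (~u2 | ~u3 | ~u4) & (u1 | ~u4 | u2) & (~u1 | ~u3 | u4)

u1: 0; u2: 1; u3: 1; u4: 0

Branch on u2: set u2 = 1.
The clause (~u4) is unit, so u4 = 0.
The clause (u3) is unit, so u3 = 1.
The clause (~u1) is unit, so u1 = 0.
All clauses are satisfied.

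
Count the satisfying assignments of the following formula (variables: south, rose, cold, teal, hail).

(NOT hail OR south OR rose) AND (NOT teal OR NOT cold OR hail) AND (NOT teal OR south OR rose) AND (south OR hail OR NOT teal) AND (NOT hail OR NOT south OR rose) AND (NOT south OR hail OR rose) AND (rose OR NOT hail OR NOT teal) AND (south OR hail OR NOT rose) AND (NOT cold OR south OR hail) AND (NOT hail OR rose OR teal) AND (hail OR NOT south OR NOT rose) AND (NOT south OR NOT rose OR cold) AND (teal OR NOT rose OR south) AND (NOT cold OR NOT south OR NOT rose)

There are 2^5 = 32 truth assignments over (south, rose, cold, teal, hail).
Split on cold. With cold = true, the clauses containing cold are satisfied and NOT cold drops from the rest; 1 of the 2^4 = 16 assignments to the other variables satisfy what remains.
With cold = false, by the same count on the reduced clause set, 2 assignments work.
Total: 1 + 2 = 3.

3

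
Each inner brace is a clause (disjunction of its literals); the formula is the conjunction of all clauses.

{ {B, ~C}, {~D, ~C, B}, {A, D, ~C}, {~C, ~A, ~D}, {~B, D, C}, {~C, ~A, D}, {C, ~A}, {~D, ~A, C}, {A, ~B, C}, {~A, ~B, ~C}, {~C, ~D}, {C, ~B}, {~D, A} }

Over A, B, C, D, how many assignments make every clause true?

1

There are 2^4 = 16 truth assignments over (A, B, C, D).
Check each against the 13 clauses (columns in the order A, B, C, D):
  F F F F  ✓ satisfies all
  F F F T  ✗ fails (~D | A)
  F F T F  ✗ fails (B | ~C)
  F F T T  ✗ fails (B | ~C)
  F T F F  ✗ fails (~B | D | C)
  F T F T  ✗ fails (A | ~B | C)
  F T T F  ✗ fails (A | D | ~C)
  F T T T  ✗ fails (~C | ~D)
  T F F F  ✗ fails (C | ~A)
  T F F T  ✗ fails (C | ~A)
  T F T F  ✗ fails (B | ~C)
  T F T T  ✗ fails (B | ~C)
  T T F F  ✗ fails (~B | D | C)
  T T F T  ✗ fails (C | ~A)
  T T T F  ✗ fails (~C | ~A | D)
  T T T T  ✗ fails (~C | ~A | ~D)
1 of the 16 rows is a model.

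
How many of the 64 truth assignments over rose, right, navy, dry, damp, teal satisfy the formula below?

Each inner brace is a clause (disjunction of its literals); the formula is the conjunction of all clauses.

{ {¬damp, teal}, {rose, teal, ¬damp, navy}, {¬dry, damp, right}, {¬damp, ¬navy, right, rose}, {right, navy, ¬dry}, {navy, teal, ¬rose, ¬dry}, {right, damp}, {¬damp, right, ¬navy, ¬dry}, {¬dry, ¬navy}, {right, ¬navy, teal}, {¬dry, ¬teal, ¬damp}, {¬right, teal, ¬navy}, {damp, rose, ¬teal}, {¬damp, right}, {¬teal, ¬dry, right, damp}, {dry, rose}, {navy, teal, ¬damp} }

7

There are 2^6 = 64 truth assignments over (rose, right, navy, dry, damp, teal).
Split on right. With right = True, the clauses containing right are satisfied and ¬right drops from the rest; 7 of the 2^5 = 32 assignments to the other variables satisfy what remains.
With right = False, by the same count on the reduced clause set, 0 assignments work.
(One model: rose=F, right=T, navy=F, dry=T, damp=F, teal=F.)
Total: 7 + 0 = 7.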